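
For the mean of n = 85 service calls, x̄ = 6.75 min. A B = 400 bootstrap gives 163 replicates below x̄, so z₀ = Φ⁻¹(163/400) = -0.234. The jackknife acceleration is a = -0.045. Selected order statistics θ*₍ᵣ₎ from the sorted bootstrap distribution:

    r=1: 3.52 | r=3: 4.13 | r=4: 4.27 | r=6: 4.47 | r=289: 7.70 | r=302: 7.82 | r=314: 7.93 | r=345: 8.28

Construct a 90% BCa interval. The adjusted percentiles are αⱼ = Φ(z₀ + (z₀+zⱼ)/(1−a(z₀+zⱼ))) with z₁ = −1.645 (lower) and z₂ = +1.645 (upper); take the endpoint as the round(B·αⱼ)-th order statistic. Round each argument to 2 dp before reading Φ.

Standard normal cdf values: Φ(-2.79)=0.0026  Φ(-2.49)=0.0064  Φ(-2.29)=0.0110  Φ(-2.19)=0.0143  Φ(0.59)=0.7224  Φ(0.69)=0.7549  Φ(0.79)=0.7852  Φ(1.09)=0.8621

Lower: z₀ + z₁ = -0.234 + (-1.645) = -1.879; 1 − a(z₀+z₁) = 1 − (-0.045)(-1.879) = 0.9154; argument = -0.234 + (-1.879)/0.9154 = -2.2866 → -2.29.
α₁ = Φ(-2.29) = 0.0110; rank = round(400 × 0.0110) = 4; θ*₍4₎ = 4.27.
Upper: z₀ + z₂ = 1.411; 1 − a(z₀+z₂) = 1.0635; argument = 1.0928 → 1.09; α₂ = 0.8621; rank = 345; θ*₍345₎ = 8.28.

(4.27, 8.28)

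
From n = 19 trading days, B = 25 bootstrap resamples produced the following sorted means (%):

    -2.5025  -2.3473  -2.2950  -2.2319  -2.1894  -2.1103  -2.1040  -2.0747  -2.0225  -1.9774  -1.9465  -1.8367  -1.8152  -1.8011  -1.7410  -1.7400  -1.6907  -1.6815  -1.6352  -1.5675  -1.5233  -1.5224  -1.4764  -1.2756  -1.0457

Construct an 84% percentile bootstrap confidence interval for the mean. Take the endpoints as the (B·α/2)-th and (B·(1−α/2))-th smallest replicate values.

(-2.3473, -1.4764)

α = 0.16; lower rank = 25 × 0.080 = 2; upper rank = 25 × 0.920 = 23.
The 2nd smallest replicate is -2.3473; the 23rd is -1.4764.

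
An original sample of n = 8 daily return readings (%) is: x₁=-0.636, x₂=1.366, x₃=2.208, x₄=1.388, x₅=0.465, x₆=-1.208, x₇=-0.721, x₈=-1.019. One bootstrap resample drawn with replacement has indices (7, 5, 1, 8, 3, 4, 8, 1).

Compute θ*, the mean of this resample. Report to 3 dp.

θ* = 0.004

Resample values: -0.721, 0.465, -0.636, -1.019, 2.208, 1.388, -1.019, -0.636.
Mean = ((-0.721) + 0.465 + (-0.636) + (-1.019) + 2.208 + 1.388 + (-1.019) + (-0.636)) / 8 = 0.0300 / 8 = 0.004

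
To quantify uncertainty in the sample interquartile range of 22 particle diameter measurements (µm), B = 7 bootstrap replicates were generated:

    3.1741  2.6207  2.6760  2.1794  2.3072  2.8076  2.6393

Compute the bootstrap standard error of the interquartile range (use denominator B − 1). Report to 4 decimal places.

Bootstrap SE is the standard deviation of the 7 replicate interquartile ranges.
Mean of replicates: (3.1741 + 2.6207 + 2.6760 + 2.1794 + 2.3072 + 2.8076 + 2.6393) / 7 = 18.40430 / 7 = 2.62919
Sum of squared deviations: (+0.54491)² + (−0.00849)² + (+0.04681)² + (−0.44979)² + (−0.32199)² + (+0.17841)² + (+0.01011)² = 0.63711
Variance = 0.63711 / 6 = 0.10619
SE* = √0.10619

SE* = 0.3259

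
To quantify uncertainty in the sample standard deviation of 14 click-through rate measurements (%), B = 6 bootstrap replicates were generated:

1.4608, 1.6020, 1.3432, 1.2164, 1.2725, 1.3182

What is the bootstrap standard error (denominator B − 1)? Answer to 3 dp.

SE* = 0.140

Bootstrap SE is the standard deviation of the 6 replicate standard deviations.
Mean of replicates: (1.4608 + 1.6020 + 1.3432 + 1.2164 + 1.2725 + 1.3182) / 6 = 8.21310 / 6 = 1.36885
Sum of squared deviations: (+0.09195)² + (+0.23315)² + (−0.02565)² + (−0.15245)² + (−0.09635)² + (−0.05065)² = 0.09856
Variance = 0.09856 / 5 = 0.01971
SE* = √0.01971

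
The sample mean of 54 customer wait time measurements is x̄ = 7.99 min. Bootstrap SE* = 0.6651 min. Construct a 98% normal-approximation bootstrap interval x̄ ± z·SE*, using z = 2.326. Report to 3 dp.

Margin = 2.326 × 0.6651 = 1.5470
Interval: 7.99 ± 1.5470

(6.443, 9.537)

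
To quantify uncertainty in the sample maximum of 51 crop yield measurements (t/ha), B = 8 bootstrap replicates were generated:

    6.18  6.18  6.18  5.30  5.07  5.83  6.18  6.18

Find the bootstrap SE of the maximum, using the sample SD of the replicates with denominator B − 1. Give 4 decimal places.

Bootstrap SE is the standard deviation of the 8 replicate maximums.
Mean of replicates: (6.18 + 6.18 + 6.18 + 5.30 + 5.07 + 5.83 + 6.18 + 6.18) / 8 = 47.10000 / 8 = 5.88750
Sum of squared deviations: (+0.29250)² + (+0.29250)² + (+0.29250)² + (−0.58750)² + (−0.81750)² + (−0.05750)² + (+0.29250)² + (+0.29250)² = 1.44455
Variance = 1.44455 / 7 = 0.20636
SE* = √0.20636

SE* = 0.4543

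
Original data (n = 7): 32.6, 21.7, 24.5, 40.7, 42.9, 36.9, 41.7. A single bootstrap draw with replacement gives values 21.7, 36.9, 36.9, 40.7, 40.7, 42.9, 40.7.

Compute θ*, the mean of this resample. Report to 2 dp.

θ* = 37.21

Mean = (21.7 + 36.9 + 36.9 + 40.7 + 40.7 + 42.9 + 40.7) / 7 = 260.50 / 7 = 37.21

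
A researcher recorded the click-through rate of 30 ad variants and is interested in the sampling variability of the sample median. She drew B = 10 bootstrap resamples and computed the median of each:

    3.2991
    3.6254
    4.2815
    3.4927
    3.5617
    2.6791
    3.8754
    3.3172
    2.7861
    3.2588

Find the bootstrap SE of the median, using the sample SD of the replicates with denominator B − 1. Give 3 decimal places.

Bootstrap SE is the standard deviation of the 10 replicate medians.
Mean of replicates: (3.2991 + 3.6254 + 4.2815 + 3.4927 + 3.5617 + 2.6791 + 3.8754 + 3.3172 + 2.7861 + 3.2588) / 10 = 34.17700 / 10 = 3.41770
Sum of squared deviations: (−0.11860)² + (+0.20770)² + (+0.86380)² + (+0.07500)² + (+0.14400)² + (−0.73860)² + (+0.45770)² + (−0.10050)² + (−0.63160)² + (−0.15890)² = 2.01900
Variance = 2.01900 / 9 = 0.22433
SE* = √0.22433

SE* = 0.474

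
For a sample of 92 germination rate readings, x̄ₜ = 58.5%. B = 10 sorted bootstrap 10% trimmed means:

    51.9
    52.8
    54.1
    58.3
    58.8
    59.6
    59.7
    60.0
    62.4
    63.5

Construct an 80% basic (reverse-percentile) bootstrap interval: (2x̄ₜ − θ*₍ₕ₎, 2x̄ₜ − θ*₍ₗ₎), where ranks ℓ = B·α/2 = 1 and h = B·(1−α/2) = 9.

Percentile endpoints at ranks 1 and 9: θ*₍1₎ = 51.9, θ*₍9₎ = 62.4.
Basic interval reflects these around x̄ₜ:
  lower = 2 × 58.5 − 62.4 = 54.6
  upper = 2 × 58.5 − 51.9 = 65.1

(54.6, 65.1)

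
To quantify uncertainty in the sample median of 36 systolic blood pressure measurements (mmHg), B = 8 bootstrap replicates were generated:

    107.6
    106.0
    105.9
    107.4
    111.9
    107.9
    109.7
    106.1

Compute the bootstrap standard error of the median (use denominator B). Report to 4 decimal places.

Bootstrap SE is the standard deviation of the 8 replicate medians.
Mean of replicates: (107.6 + 106.0 + 105.9 + 107.4 + 111.9 + 107.9 + 109.7 + 106.1) / 8 = 862.50000 / 8 = 107.81250
Sum of squared deviations: (−0.21250)² + (−1.81250)² + (−1.91250)² + (−0.41250)² + (+4.08750)² + (+0.08750)² + (+1.88750)² + (−1.71250)² = 30.36875
Variance = 30.36875 / 8 = 3.79609
SE* = √3.79609

SE* = 1.9484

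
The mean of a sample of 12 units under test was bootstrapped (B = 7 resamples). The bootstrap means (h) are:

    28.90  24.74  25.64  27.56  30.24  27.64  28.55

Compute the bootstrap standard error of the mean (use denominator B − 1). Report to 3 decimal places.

Bootstrap SE is the standard deviation of the 7 replicate means.
Mean of replicates: (28.90 + 24.74 + 25.64 + 27.56 + 30.24 + 27.64 + 28.55) / 7 = 193.2700 / 7 = 27.6100
Sum of squared deviations: (+1.2900)² + (−2.8700)² + (−1.9700)² + (−0.0500)² + (+2.6300)² + (+0.0300)² + (+0.9400)² = 21.5858
Variance = 21.5858 / 6 = 3.5976
SE* = √3.5976

SE* = 1.897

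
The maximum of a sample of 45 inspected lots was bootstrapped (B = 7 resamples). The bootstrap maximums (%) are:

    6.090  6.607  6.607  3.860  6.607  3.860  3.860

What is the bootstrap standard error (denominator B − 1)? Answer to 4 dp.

SE* = 1.4111

Bootstrap SE is the standard deviation of the 7 replicate maximums.
Mean of replicates: (6.090 + 6.607 + 6.607 + 3.860 + 6.607 + 3.860 + 3.860) / 7 = 37.49100 / 7 = 5.35586
Sum of squared deviations: (+0.73414)² + (+1.25114)² + (+1.25114)² + (−1.49586)² + (+1.25114)² + (−1.49586)² + (−1.49586)² = 11.94781
Variance = 11.94781 / 6 = 1.99130
SE* = √1.99130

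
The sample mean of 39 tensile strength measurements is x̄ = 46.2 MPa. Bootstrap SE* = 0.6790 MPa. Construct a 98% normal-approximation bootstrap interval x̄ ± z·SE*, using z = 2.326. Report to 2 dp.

(44.62, 47.78)

Margin = 2.326 × 0.6790 = 1.579
Interval: 46.2 ± 1.579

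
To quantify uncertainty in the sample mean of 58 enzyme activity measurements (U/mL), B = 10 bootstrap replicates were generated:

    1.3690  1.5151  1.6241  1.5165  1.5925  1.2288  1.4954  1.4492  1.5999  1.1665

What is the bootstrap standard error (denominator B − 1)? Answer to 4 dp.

SE* = 0.1561

Bootstrap SE is the standard deviation of the 10 replicate means.
Mean of replicates: (1.3690 + 1.5151 + 1.6241 + 1.5165 + 1.5925 + 1.2288 + 1.4954 + 1.4492 + 1.5999 + 1.1665) / 10 = 14.55700 / 10 = 1.45570
Sum of squared deviations: (−0.08670)² + (+0.05940)² + (+0.16840)² + (+0.06080)² + (+0.13680)² + (−0.22690)² + (+0.03970)² + (−0.00650)² + (+0.14420)² + (−0.28920)² = 0.21935
Variance = 0.21935 / 9 = 0.02437
SE* = √0.02437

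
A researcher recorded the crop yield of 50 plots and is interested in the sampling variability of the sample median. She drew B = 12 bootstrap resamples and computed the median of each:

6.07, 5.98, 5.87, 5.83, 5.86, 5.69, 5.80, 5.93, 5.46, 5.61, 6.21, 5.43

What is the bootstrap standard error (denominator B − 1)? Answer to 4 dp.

Bootstrap SE is the standard deviation of the 12 replicate medians.
Mean of replicates: (6.07 + 5.98 + 5.87 + 5.83 + 5.86 + 5.69 + 5.80 + 5.93 + 5.46 + 5.61 + 6.21 + 5.43) / 12 = 69.74000 / 12 = 5.81167
Sum of squared deviations: (+0.25833)² + (+0.16833)² + (+0.05833)² + (+0.01833)² + (+0.04833)² + (−0.12167)² + (−0.01167)² + (+0.11833)² + (−0.35167)² + (−0.20167)² + (+0.39833)² + (−0.38167)² = 0.59877
Variance = 0.59877 / 11 = 0.05443
SE* = √0.05443

SE* = 0.2333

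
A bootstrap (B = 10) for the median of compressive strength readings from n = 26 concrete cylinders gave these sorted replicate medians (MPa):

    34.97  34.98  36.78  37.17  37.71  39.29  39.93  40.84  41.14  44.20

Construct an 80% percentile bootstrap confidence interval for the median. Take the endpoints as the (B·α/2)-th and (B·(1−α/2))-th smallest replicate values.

(34.97, 41.14)

α = 0.20; lower rank = 10 × 0.100 = 1; upper rank = 10 × 0.900 = 9.
The 1st smallest replicate is 34.97; the 9th is 41.14.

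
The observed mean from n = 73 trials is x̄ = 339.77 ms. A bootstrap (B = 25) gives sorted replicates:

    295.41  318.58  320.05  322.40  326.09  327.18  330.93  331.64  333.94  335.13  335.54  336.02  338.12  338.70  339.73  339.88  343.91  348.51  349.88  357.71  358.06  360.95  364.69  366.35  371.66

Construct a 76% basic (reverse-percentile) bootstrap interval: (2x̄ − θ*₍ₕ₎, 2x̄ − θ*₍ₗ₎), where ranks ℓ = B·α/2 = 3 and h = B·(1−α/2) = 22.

(318.59, 359.49)

Percentile endpoints at ranks 3 and 22: θ*₍3₎ = 320.05, θ*₍22₎ = 360.95.
Basic interval reflects these around x̄:
  lower = 2 × 339.77 − 360.95 = 318.59
  upper = 2 × 339.77 − 320.05 = 359.49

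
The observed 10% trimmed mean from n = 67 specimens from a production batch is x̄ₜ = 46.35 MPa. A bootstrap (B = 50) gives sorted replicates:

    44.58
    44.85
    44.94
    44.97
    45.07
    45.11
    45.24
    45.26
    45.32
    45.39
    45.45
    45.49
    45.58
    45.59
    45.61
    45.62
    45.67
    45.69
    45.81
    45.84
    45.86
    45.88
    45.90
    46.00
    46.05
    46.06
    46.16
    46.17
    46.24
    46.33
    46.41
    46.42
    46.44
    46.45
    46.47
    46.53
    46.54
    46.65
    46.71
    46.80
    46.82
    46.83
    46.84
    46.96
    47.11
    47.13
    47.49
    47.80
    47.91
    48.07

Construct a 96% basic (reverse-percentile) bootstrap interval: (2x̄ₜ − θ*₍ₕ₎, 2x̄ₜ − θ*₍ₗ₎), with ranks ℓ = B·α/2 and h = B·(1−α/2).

(44.79, 48.12)

Percentile endpoints at ranks 1 and 49: θ*₍1₎ = 44.58, θ*₍49₎ = 47.91.
Basic interval reflects these around x̄ₜ:
  lower = 2 × 46.35 − 47.91 = 44.79
  upper = 2 × 46.35 − 44.58 = 48.12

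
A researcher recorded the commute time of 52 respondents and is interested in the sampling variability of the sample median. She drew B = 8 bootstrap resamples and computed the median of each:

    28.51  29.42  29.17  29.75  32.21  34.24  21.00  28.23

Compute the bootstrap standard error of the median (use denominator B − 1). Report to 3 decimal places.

Bootstrap SE is the standard deviation of the 8 replicate medians.
Mean of replicates: (28.51 + 29.42 + 29.17 + 29.75 + 32.21 + 34.24 + 21.00 + 28.23) / 8 = 232.5300 / 8 = 29.0663
Sum of squared deviations: (−0.5562)² + (+0.3538)² + (+0.1038)² + (+0.6837)² + (+3.1438)² + (+5.1738)² + (−8.0663)² + (−0.8362)² = 103.3274
Variance = 103.3274 / 7 = 14.7611
SE* = √14.7611

SE* = 3.842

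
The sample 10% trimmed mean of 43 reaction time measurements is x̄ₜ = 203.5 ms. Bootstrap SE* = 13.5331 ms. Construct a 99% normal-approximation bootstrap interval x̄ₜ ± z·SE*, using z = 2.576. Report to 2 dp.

Margin = 2.576 × 13.5331 = 34.861
Interval: 203.5 ± 34.861

(168.64, 238.36)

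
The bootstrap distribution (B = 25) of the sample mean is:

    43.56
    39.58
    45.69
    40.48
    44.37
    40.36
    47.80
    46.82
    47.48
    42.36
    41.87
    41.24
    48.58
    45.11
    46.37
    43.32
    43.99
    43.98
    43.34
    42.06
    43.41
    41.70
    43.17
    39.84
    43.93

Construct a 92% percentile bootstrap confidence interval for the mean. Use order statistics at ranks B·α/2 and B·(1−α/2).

(39.58, 47.80)

Sorted replicates: 39.58, 39.84, 40.36, 40.48, 41.24, 41.70, 41.87, 42.06, 42.36, 43.17, 43.32, 43.34, 43.41, 43.56, 43.93, 43.98, 43.99, 44.37, 45.11, 45.69, 46.37, 46.82, 47.48, 47.80, 48.58
α = 0.08; lower rank = 25 × 0.040 = 1; upper rank = 25 × 0.960 = 24.
The 1st smallest replicate is 39.58; the 24th is 47.80.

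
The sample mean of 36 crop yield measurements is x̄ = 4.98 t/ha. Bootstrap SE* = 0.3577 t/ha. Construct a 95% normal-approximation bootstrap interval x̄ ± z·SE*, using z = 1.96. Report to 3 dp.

(4.279, 5.681)

Margin = 1.96 × 0.3577 = 0.7011
Interval: 4.98 ± 0.7011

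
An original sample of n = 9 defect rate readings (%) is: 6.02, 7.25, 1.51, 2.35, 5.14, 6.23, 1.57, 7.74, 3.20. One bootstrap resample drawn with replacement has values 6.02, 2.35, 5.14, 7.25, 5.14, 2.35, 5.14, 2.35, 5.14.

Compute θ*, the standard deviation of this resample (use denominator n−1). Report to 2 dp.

Mean = 4.5422; sum of squared deviations = 25.3628
s² = 25.3628 / 8 = 3.1703
s = √3.1703 = 1.78

θ* = 1.78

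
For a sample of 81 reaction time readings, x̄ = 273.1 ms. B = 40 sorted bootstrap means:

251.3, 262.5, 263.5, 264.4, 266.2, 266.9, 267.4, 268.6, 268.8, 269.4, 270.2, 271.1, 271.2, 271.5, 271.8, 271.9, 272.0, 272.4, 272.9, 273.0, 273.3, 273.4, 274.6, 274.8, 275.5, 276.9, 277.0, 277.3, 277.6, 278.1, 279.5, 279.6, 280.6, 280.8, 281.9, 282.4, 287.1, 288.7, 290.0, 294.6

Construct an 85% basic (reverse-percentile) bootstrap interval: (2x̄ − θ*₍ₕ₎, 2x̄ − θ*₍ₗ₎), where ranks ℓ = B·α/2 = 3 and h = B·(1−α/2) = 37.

Percentile endpoints at ranks 3 and 37: θ*₍3₎ = 263.5, θ*₍37₎ = 287.1.
Basic interval reflects these around x̄:
  lower = 2 × 273.1 − 287.1 = 259.1
  upper = 2 × 273.1 − 263.5 = 282.7

(259.1, 282.7)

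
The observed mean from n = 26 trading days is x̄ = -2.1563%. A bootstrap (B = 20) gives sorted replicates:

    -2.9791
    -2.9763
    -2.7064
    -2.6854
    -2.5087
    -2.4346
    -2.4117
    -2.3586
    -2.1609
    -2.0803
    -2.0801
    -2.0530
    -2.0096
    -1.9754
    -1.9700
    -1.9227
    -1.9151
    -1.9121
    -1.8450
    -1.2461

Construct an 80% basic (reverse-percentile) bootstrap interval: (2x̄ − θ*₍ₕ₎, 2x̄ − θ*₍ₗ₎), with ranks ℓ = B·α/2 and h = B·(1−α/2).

Percentile endpoints at ranks 2 and 18: θ*₍2₎ = -2.9763, θ*₍18₎ = -1.9121.
Basic interval reflects these around x̄:
  lower = 2 × -2.1563 − -1.9121 = -2.4005
  upper = 2 × -2.1563 − -2.9763 = -1.3363

(-2.4005, -1.3363)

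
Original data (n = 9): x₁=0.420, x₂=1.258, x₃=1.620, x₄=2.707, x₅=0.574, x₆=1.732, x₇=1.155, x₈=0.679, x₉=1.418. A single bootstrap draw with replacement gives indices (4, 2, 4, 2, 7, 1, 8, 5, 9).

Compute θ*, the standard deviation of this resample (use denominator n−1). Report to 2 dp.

Resample values: 2.707, 1.258, 2.707, 1.258, 1.155, 0.420, 0.679, 0.574, 1.418.
Mean = 1.3529; sum of squared deviations = 5.6597
s² = 5.6597 / 8 = 0.7075
s = √0.7075 = 0.84

θ* = 0.84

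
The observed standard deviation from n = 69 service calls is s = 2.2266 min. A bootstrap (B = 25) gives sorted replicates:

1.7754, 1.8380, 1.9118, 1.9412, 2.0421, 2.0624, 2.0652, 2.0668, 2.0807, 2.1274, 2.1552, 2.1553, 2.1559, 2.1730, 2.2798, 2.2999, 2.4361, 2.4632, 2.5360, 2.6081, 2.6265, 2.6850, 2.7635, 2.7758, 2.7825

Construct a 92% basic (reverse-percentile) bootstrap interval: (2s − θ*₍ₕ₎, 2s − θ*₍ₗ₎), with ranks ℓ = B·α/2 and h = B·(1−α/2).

Percentile endpoints at ranks 1 and 24: θ*₍1₎ = 1.7754, θ*₍24₎ = 2.7758.
Basic interval reflects these around s:
  lower = 2 × 2.2266 − 2.7758 = 1.6774
  upper = 2 × 2.2266 − 1.7754 = 2.6778

(1.6774, 2.6778)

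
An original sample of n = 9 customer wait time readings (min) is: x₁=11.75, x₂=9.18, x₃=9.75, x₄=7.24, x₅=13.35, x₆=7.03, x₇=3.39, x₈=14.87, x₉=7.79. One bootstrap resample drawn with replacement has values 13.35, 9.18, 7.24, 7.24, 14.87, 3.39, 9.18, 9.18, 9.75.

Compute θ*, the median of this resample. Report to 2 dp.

Sorted: 3.39, 7.24, 7.24, 9.18, 9.18, 9.18, 9.75, 13.35, 14.87
Median = middle value = 9.18

θ* = 9.18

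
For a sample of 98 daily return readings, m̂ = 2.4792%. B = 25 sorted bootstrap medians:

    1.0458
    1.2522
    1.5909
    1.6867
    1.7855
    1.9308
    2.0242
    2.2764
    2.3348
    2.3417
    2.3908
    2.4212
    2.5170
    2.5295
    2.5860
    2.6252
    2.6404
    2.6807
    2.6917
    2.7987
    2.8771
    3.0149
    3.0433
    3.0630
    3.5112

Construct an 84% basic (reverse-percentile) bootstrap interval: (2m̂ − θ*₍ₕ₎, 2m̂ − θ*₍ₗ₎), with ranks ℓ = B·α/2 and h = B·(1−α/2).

(1.9151, 3.7062)

Percentile endpoints at ranks 2 and 23: θ*₍2₎ = 1.2522, θ*₍23₎ = 3.0433.
Basic interval reflects these around m̂:
  lower = 2 × 2.4792 − 3.0433 = 1.9151
  upper = 2 × 2.4792 − 1.2522 = 3.7062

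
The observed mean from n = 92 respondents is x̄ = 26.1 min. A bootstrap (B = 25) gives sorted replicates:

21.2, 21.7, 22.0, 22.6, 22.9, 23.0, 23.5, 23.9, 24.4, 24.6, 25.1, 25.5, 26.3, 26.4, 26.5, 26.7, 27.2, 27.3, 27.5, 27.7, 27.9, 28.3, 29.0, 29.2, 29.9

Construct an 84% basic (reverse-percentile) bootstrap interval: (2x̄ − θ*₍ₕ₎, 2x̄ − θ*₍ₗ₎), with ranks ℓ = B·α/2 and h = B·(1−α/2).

Percentile endpoints at ranks 2 and 23: θ*₍2₎ = 21.7, θ*₍23₎ = 29.0.
Basic interval reflects these around x̄:
  lower = 2 × 26.1 − 29.0 = 23.2
  upper = 2 × 26.1 − 21.7 = 30.5

(23.2, 30.5)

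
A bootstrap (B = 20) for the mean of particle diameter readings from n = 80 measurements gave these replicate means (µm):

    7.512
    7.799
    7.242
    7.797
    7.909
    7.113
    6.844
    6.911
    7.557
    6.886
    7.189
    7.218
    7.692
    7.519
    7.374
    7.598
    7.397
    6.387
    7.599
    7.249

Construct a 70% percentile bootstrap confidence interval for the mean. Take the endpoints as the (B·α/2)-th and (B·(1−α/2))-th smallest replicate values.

Sorted replicates: 6.387, 6.844, 6.886, 6.911, 7.113, 7.189, 7.218, 7.242, 7.249, 7.374, 7.397, 7.512, 7.519, 7.557, 7.598, 7.599, 7.692, 7.797, 7.799, 7.909
α = 0.30; lower rank = 20 × 0.150 = 3; upper rank = 20 × 0.850 = 17.
The 3rd smallest replicate is 6.886; the 17th is 7.692.

(6.886, 7.692)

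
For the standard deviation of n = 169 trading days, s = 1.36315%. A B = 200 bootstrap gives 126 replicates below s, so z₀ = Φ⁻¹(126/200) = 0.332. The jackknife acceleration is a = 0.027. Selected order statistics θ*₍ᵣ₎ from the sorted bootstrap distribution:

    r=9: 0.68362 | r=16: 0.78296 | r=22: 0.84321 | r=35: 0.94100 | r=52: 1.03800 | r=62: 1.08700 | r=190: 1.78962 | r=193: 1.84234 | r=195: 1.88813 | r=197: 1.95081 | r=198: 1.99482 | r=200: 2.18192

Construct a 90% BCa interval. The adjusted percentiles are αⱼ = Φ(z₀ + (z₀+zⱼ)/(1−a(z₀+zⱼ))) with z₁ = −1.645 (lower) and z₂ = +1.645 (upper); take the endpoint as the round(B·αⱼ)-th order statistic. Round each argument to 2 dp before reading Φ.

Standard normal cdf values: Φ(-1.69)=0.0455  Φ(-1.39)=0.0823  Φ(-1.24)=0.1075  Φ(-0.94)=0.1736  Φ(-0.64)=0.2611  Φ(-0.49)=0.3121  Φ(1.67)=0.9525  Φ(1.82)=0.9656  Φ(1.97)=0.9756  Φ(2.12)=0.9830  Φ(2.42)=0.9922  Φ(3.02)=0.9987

(0.94100, 1.99482)

Lower: z₀ + z₁ = 0.332 + (-1.645) = -1.313; 1 − a(z₀+z₁) = 1 − (0.027)(-1.313) = 1.0355; argument = 0.332 + (-1.313)/1.0355 = -0.9360 → -0.94.
α₁ = Φ(-0.94) = 0.1736; rank = round(200 × 0.1736) = 35; θ*₍35₎ = 0.94100.
Upper: z₀ + z₂ = 1.977; 1 − a(z₀+z₂) = 0.9466; argument = 2.4205 → 2.42; α₂ = 0.9922; rank = 198; θ*₍198₎ = 1.99482.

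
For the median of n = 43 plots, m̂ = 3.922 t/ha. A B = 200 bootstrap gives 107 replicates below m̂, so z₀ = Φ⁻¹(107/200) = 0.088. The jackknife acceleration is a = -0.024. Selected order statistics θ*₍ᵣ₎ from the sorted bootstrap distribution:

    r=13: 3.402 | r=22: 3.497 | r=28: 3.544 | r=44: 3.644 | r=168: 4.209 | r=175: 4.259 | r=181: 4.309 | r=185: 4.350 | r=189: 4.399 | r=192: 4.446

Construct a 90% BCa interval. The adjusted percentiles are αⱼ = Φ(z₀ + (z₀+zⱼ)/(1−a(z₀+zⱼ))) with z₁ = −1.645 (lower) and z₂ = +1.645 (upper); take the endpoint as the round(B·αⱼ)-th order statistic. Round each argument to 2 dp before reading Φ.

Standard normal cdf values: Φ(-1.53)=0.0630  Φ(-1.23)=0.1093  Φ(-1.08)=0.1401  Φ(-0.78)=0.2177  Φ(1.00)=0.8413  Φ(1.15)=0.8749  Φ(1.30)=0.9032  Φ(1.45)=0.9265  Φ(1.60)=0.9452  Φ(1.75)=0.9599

(3.402, 4.446)

Lower: z₀ + z₁ = 0.088 + (-1.645) = -1.557; 1 − a(z₀+z₁) = 1 − (-0.024)(-1.557) = 0.9626; argument = 0.088 + (-1.557)/0.9626 = -1.5294 → -1.53.
α₁ = Φ(-1.53) = 0.0630; rank = round(200 × 0.0630) = 13; θ*₍13₎ = 3.402.
Upper: z₀ + z₂ = 1.733; 1 − a(z₀+z₂) = 1.0416; argument = 1.7518 → 1.75; α₂ = 0.9599; rank = 192; θ*₍192₎ = 4.446.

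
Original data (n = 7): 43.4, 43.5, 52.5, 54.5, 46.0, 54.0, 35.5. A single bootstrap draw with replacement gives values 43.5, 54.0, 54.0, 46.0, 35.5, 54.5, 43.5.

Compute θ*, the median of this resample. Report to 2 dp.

θ* = 46.00

Sorted: 35.5, 43.5, 43.5, 46.0, 54.0, 54.0, 54.5
Median = middle value = 46.00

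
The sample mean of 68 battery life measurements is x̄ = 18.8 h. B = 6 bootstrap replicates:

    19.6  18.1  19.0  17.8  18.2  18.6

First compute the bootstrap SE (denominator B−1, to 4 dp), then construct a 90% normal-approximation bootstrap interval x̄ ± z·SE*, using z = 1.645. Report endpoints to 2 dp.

Mean of replicates = 18.5500; sum of squared deviations = 2.1950; SE* = √(2.1950/5) = 0.6626
Margin = 1.645 × 0.6626 = 1.090
Interval: 18.8 ± 1.090

(17.71, 19.89)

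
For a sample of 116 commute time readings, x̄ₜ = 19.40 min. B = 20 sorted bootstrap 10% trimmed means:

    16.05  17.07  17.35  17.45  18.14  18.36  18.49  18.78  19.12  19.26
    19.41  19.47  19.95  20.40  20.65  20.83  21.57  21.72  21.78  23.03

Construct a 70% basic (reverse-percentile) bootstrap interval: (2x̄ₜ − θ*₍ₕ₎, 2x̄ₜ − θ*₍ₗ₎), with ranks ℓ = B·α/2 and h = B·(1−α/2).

Percentile endpoints at ranks 3 and 17: θ*₍3₎ = 17.35, θ*₍17₎ = 21.57.
Basic interval reflects these around x̄ₜ:
  lower = 2 × 19.40 − 21.57 = 17.23
  upper = 2 × 19.40 − 17.35 = 21.45

(17.23, 21.45)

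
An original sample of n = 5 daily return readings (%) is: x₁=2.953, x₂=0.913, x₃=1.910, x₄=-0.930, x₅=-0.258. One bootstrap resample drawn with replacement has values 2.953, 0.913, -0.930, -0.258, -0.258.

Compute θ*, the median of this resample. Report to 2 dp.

Sorted: -0.930, -0.258, -0.258, 0.913, 2.953
Median = middle value = -0.26

θ* = -0.26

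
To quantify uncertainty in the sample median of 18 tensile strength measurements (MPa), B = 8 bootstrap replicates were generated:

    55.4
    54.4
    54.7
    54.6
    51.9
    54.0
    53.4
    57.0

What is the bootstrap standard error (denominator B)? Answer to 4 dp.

Bootstrap SE is the standard deviation of the 8 replicate medians.
Mean of replicates: (55.4 + 54.4 + 54.7 + 54.6 + 51.9 + 54.0 + 53.4 + 57.0) / 8 = 435.40000 / 8 = 54.42500
Sum of squared deviations: (+0.97500)² + (−0.02500)² + (+0.27500)² + (+0.17500)² + (−2.52500)² + (−0.42500)² + (−1.02500)² + (+2.57500)² = 15.29500
Variance = 15.29500 / 8 = 1.91188
SE* = √1.91188

SE* = 1.3827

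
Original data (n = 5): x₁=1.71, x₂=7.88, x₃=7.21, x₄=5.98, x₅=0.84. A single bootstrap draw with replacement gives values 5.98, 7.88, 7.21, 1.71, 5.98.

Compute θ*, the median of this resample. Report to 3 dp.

Sorted: 1.71, 5.98, 5.98, 7.21, 7.88
Median = middle value = 5.980

θ* = 5.980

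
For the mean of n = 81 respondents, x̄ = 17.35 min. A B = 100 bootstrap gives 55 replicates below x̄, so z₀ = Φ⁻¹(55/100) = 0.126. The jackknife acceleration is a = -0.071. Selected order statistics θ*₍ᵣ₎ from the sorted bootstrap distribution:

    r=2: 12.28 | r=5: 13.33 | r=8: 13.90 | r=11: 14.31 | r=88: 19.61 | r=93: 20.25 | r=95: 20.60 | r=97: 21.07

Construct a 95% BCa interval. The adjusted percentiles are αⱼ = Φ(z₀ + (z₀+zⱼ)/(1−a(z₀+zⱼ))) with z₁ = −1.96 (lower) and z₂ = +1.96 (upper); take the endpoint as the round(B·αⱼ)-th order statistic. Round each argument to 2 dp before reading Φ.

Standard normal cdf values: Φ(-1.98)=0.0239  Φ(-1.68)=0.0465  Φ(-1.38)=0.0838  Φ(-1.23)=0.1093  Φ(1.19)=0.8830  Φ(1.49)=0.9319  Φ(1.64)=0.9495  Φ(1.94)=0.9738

(12.28, 21.07)

Lower: z₀ + z₁ = 0.126 + (-1.960) = -1.834; 1 − a(z₀+z₁) = 1 − (-0.071)(-1.834) = 0.8698; argument = 0.126 + (-1.834)/0.8698 = -1.9826 → -1.98.
α₁ = Φ(-1.98) = 0.0239; rank = round(100 × 0.0239) = 2; θ*₍2₎ = 12.28.
Upper: z₀ + z₂ = 2.086; 1 − a(z₀+z₂) = 1.1481; argument = 1.9429 → 1.94; α₂ = 0.9738; rank = 97; θ*₍97₎ = 21.07.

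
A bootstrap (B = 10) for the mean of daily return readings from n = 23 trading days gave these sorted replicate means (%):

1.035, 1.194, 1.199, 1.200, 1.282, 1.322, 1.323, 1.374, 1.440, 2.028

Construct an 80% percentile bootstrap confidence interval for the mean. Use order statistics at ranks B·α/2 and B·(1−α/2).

α = 0.20; lower rank = 10 × 0.100 = 1; upper rank = 10 × 0.900 = 9.
The 1st smallest replicate is 1.035; the 9th is 1.440.

(1.035, 1.440)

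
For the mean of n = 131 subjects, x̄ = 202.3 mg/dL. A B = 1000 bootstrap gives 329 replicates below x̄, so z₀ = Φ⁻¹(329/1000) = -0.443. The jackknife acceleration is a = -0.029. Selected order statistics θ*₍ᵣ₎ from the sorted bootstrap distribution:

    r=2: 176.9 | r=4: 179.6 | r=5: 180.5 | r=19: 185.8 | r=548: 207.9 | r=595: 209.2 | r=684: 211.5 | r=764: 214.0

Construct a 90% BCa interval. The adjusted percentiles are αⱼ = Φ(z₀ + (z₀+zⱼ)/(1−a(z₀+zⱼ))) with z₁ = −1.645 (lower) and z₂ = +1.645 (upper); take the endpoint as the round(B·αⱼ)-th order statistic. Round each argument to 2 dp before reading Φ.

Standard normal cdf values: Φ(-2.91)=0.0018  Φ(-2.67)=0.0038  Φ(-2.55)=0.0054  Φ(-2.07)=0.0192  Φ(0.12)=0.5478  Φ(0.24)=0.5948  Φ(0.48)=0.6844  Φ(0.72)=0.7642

(179.6, 214.0)

Lower: z₀ + z₁ = -0.443 + (-1.645) = -2.088; 1 − a(z₀+z₁) = 1 − (-0.029)(-2.088) = 0.9394; argument = -0.443 + (-2.088)/0.9394 = -2.6656 → -2.67.
α₁ = Φ(-2.67) = 0.0038; rank = round(1000 × 0.0038) = 4; θ*₍4₎ = 179.6.
Upper: z₀ + z₂ = 1.202; 1 − a(z₀+z₂) = 1.0349; argument = 0.7185 → 0.72; α₂ = 0.7642; rank = 764; θ*₍764₎ = 214.0.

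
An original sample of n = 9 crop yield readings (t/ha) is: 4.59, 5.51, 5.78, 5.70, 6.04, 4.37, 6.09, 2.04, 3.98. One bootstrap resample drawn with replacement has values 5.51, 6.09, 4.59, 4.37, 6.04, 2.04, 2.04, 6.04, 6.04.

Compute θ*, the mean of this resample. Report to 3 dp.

θ* = 4.751

Mean = (5.51 + 6.09 + 4.59 + 4.37 + 6.04 + 2.04 + 2.04 + 6.04 + 6.04) / 9 = 42.760 / 9 = 4.751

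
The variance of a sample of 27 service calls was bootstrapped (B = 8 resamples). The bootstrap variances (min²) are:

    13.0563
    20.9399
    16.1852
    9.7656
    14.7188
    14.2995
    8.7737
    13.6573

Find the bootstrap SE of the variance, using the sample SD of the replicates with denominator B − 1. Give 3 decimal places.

SE* = 3.775

Bootstrap SE is the standard deviation of the 8 replicate variances.
Mean of replicates: (13.0563 + 20.9399 + 16.1852 + 9.7656 + 14.7188 + 14.2995 + 8.7737 + 13.6573) / 8 = 111.39630 / 8 = 13.92454
Sum of squared deviations: (−0.86824)² + (+7.01536)² + (+2.26066)² + (−4.15894)² + (+0.79426)² + (+0.37496)² + (−5.15084)² + (−0.26724)² = 99.75050
Variance = 99.75050 / 7 = 14.25007
SE* = √14.25007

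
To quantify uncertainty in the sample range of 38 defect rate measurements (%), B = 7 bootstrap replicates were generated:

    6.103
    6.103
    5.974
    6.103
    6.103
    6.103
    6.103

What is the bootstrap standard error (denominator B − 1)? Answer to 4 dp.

SE* = 0.0488

Bootstrap SE is the standard deviation of the 7 replicate ranges.
Mean of replicates: (6.103 + 6.103 + 5.974 + 6.103 + 6.103 + 6.103 + 6.103) / 7 = 42.59200 / 7 = 6.08457
Sum of squared deviations: (+0.01843)² + (+0.01843)² + (−0.11057)² + (+0.01843)² + (+0.01843)² + (+0.01843)² + (+0.01843)² = 0.01426
Variance = 0.01426 / 6 = 0.00238
SE* = √0.00238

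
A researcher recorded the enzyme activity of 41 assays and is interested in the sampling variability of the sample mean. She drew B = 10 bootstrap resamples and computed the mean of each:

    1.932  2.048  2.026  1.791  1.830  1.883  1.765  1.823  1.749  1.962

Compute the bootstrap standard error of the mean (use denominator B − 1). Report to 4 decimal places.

Bootstrap SE is the standard deviation of the 10 replicate means.
Mean of replicates: (1.932 + 2.048 + 2.026 + 1.791 + 1.830 + 1.883 + 1.765 + 1.823 + 1.749 + 1.962) / 10 = 18.80900 / 10 = 1.88090
Sum of squared deviations: (+0.05110)² + (+0.16710)² + (+0.14510)² + (−0.08990)² + (−0.05090)² + (+0.00210)² + (−0.11590)² + (−0.05790)² + (−0.13190)² + (+0.08110)² = 0.10302
Variance = 0.10302 / 9 = 0.01145
SE* = √0.01145

SE* = 0.1070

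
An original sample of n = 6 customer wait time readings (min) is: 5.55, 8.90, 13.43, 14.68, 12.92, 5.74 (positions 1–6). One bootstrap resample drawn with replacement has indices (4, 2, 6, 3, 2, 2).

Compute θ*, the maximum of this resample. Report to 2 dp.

Resample values: 14.68, 8.90, 5.74, 13.43, 8.90, 8.90.
Maximum = 14.68

θ* = 14.68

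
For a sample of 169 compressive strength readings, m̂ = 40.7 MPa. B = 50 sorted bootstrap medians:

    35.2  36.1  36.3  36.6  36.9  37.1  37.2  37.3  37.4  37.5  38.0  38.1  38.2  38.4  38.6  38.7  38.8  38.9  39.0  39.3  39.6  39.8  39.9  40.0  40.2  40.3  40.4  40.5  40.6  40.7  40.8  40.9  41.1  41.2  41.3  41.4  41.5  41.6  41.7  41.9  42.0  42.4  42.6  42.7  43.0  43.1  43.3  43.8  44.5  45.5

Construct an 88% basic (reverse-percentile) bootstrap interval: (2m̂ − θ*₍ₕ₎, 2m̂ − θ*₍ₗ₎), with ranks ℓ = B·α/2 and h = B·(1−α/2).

(38.1, 45.1)

Percentile endpoints at ranks 3 and 47: θ*₍3₎ = 36.3, θ*₍47₎ = 43.3.
Basic interval reflects these around m̂:
  lower = 2 × 40.7 − 43.3 = 38.1
  upper = 2 × 40.7 − 36.3 = 45.1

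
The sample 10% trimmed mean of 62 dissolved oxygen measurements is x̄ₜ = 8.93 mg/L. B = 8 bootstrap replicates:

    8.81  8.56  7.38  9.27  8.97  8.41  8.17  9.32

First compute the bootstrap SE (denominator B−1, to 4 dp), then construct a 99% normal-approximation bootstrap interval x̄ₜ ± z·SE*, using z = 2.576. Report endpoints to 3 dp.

Mean of replicates = 8.6113; sum of squared deviations = 2.8583; SE* = √(2.8583/7) = 0.6390
Margin = 2.576 × 0.6390 = 1.6461
Interval: 8.93 ± 1.6461

(7.284, 10.576)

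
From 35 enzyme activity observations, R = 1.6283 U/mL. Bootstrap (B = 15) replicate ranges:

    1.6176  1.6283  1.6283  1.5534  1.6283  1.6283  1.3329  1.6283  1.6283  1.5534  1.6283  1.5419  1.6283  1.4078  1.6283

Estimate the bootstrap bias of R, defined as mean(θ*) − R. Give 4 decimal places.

mean(θ*) = (1.6176 + 1.6283 + 1.6283 + 1.5534 + 1.6283 + 1.6283 + 1.3329 + 1.6283 + 1.6283 + 1.5534 + 1.6283 + 1.5419 + 1.6283 + 1.4078 + 1.6283) / 15 = 1.57745
bias = 1.57745 − 1.6283

bias = −0.0509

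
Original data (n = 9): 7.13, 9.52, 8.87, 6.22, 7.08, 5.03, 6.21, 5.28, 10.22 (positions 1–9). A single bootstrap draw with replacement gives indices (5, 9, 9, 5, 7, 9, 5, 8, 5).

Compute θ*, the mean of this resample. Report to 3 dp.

θ* = 7.830

Resample values: 7.08, 10.22, 10.22, 7.08, 6.21, 10.22, 7.08, 5.28, 7.08.
Mean = (7.08 + 10.22 + 10.22 + 7.08 + 6.21 + 10.22 + 7.08 + 5.28 + 7.08) / 9 = 70.470 / 9 = 7.830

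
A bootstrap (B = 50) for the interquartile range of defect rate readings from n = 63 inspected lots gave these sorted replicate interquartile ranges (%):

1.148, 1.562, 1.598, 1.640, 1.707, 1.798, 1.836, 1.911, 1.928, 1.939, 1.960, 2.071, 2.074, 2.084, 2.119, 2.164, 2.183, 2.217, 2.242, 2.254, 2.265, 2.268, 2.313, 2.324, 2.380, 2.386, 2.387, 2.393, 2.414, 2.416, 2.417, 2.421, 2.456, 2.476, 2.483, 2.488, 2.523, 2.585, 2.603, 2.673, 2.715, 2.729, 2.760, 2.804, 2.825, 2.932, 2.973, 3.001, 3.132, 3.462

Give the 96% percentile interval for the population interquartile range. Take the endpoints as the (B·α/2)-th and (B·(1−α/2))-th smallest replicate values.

α = 0.04; lower rank = 50 × 0.020 = 1; upper rank = 50 × 0.980 = 49.
The 1st smallest replicate is 1.148; the 49th is 3.132.

(1.148, 3.132)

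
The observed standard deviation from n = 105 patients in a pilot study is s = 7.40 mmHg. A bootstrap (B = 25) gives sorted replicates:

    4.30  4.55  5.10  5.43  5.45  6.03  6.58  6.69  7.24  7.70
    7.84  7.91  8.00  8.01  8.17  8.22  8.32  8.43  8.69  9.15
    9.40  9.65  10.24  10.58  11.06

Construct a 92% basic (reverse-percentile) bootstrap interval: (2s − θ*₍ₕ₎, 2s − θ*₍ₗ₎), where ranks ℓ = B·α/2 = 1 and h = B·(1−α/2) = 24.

Percentile endpoints at ranks 1 and 24: θ*₍1₎ = 4.30, θ*₍24₎ = 10.58.
Basic interval reflects these around s:
  lower = 2 × 7.40 − 10.58 = 4.22
  upper = 2 × 7.40 − 4.30 = 10.50

(4.22, 10.50)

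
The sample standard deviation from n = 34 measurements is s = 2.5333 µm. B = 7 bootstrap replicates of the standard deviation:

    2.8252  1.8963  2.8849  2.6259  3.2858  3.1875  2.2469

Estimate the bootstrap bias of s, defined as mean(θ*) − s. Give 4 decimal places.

bias = +0.1742

mean(θ*) = (2.8252 + 1.8963 + 2.8849 + 2.6259 + 3.2858 + 3.1875 + 2.2469) / 7 = 2.70750
bias = 2.70750 − 2.5333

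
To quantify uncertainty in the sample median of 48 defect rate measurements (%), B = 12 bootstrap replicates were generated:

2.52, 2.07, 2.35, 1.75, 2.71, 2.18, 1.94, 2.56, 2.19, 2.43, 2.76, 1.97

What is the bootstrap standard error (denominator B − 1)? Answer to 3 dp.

Bootstrap SE is the standard deviation of the 12 replicate medians.
Mean of replicates: (2.52 + 2.07 + 2.35 + 1.75 + 2.71 + 2.18 + 1.94 + 2.56 + 2.19 + 2.43 + 2.76 + 1.97) / 12 = 27.4300 / 12 = 2.2858
Sum of squared deviations: (+0.2342)² + (−0.2158)² + (+0.0642)² + (−0.5358)² + (+0.4242)² + (−0.1058)² + (−0.3458)² + (+0.2742)² + (−0.0958)² + (+0.1442)² + (+0.4742)² + (−0.3158)² = 1.1331
Variance = 1.1331 / 11 = 0.1030
SE* = √0.1030

SE* = 0.321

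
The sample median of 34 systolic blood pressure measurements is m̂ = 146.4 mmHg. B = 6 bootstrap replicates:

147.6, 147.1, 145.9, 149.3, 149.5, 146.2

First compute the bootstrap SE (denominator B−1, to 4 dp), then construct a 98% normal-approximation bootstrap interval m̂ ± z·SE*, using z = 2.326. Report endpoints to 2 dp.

(142.86, 149.94)

Mean of replicates = 147.6000; sum of squared deviations = 11.6000; SE* = √(11.6000/5) = 1.5232
Margin = 2.326 × 1.5232 = 3.543
Interval: 146.4 ± 3.543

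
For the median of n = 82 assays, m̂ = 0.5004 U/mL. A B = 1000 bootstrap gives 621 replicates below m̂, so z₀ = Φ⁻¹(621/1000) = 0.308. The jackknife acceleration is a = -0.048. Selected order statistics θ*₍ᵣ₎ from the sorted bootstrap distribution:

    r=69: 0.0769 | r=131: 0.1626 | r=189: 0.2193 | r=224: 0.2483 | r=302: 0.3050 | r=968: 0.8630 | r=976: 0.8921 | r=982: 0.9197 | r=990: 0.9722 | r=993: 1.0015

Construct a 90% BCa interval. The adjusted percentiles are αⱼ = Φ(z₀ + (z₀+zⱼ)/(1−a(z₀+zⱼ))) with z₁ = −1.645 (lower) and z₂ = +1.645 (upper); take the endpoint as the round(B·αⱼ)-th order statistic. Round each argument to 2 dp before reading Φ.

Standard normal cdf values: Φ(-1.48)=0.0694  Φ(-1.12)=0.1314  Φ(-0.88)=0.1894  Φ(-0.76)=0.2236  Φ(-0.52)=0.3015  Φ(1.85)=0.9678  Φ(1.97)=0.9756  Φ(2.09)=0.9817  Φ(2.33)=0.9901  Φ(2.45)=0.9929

(0.1626, 0.9197)

Lower: z₀ + z₁ = 0.308 + (-1.645) = -1.337; 1 − a(z₀+z₁) = 1 − (-0.048)(-1.337) = 0.9358; argument = 0.308 + (-1.337)/0.9358 = -1.1207 → -1.12.
α₁ = Φ(-1.12) = 0.1314; rank = round(1000 × 0.1314) = 131; θ*₍131₎ = 0.1626.
Upper: z₀ + z₂ = 1.953; 1 − a(z₀+z₂) = 1.0937; argument = 2.0936 → 2.09; α₂ = 0.9817; rank = 982; θ*₍982₎ = 0.9197.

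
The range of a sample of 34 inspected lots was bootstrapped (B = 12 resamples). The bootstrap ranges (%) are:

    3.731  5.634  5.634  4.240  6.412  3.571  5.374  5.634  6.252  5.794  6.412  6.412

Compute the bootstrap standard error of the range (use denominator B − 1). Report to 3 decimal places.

Bootstrap SE is the standard deviation of the 12 replicate ranges.
Mean of replicates: (3.731 + 5.634 + 5.634 + 4.240 + 6.412 + 3.571 + 5.374 + 5.634 + 6.252 + 5.794 + 6.412 + 6.412) / 12 = 65.1000 / 12 = 5.4250
Sum of squared deviations: (−1.6940)² + (+0.2090)² + (+0.2090)² + (−1.1850)² + (+0.9870)² + (−1.8540)² + (−0.0510)² + (+0.2090)² + (+0.8270)² + (+0.3690)² + (+0.9870)² + (+0.9870)² = 11.5874
Variance = 11.5874 / 11 = 1.0534
SE* = √1.0534

SE* = 1.026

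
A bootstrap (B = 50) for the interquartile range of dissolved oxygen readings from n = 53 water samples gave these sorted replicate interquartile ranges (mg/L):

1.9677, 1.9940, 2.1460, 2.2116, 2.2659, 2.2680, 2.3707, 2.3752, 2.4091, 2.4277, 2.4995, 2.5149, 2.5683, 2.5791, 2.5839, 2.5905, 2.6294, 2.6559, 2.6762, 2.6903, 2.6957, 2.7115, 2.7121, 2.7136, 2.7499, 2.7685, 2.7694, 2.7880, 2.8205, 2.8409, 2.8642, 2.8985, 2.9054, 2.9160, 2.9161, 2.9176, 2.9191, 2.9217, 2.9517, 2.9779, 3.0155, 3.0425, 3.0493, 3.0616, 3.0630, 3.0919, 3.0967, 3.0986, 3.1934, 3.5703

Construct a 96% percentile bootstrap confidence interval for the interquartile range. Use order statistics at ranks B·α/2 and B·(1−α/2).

(1.9677, 3.1934)

α = 0.04; lower rank = 50 × 0.020 = 1; upper rank = 50 × 0.980 = 49.
The 1st smallest replicate is 1.9677; the 49th is 3.1934.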